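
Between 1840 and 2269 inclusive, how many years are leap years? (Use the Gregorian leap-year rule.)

Multiples of 4 in [1840,2269]: 108.
Of those, multiples of 100: 4 (not leap unless ÷400).
Multiples of 400: 1.
Leap years = 108 − 4 + 1 = 105.

105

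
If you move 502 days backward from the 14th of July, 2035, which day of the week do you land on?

Monday

Jul 14, 2035 is a Saturday.
502 mod 7 = 5, so 502 days before a Saturday is Saturday − 5 = Monday.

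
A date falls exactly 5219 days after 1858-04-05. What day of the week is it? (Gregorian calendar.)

Friday

Apr 5, 1858 is a Monday.
5219 mod 7 = 4, so 5219 days after a Monday is Monday + 4 = Friday.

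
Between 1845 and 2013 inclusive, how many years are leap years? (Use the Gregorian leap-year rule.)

41

Multiples of 4 in [1845,2013]: 42.
Of those, multiples of 100: 2 (not leap unless ÷400).
Multiples of 400: 1.
Leap years = 42 − 2 + 1 = 41.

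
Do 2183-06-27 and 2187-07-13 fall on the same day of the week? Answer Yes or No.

Yes

From Jun 27, 2183 to Jul 13, 2187 is 1477 days.
1477 mod 7 = 0, so they are the same weekday.
(Jun 27, 2183 is a Friday; Jul 13, 2187 is a Friday.)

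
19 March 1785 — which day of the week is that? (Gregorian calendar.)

Doomsday rule: the anchor day for the 1700s is Sunday. For year 85: 85÷12 = 7 r 1, and 1÷4 = 0, so 7+1+0 = 8.
Sunday + 8 ≡ Monday — that's 1785's doomsday.
In March the doomsday date is Mar 14.
Mar 19 is 5 days after Mar 14; 5 mod 7 = 5, so Monday + 5 = Saturday.

Saturday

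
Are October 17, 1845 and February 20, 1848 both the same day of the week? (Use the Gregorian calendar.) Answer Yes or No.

No

From Oct 17, 1845 to Feb 20, 1848 is 856 days.
856 mod 7 = 2, so they are different weekdays.
(Oct 17, 1845 is a Friday; Feb 20, 1848 is a Sunday.)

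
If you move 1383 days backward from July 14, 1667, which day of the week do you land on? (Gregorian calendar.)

Sunday

Jul 14, 1667 is a Thursday.
1383 mod 7 = 4, so 1383 days before a Thursday is Thursday − 4 = Sunday.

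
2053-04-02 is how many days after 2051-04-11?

Apr 11, 2051 → Apr 11, 2052: 366 days (Feb 29, 2052 is in that span).
Apr 11, 2052 → May 11, 2052: 30 days (April has 30).
May 11, 2052 → Jun 11, 2052: 31 days (May has 31).
Jun 11, 2052 → Jul 11, 2052: 30 days (June has 30).
Jul 11, 2052 → Aug 11, 2052: 31 days (July has 31).
Aug 11, 2052 → Sep 11, 2052: 31 days (August has 31).
Sep 11, 2052 → Oct 11, 2052: 30 days (September has 30).
Oct 11, 2052 → Nov 11, 2052: 31 days (October has 31).
Nov 11, 2052 → Dec 11, 2052: 30 days (November has 30).
Dec 11, 2052 → Jan 11, 2053: 31 days (December has 31).
Jan 11, 2053 → Feb 11, 2053: 31 days (January has 31).
Feb 11, 2053 → Mar 11, 2053: 28 days (February has 28).
Mar 11, 2053 → Apr 2, 2053: 22 days.
Total: 722 days.

722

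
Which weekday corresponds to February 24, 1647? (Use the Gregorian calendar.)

Sunday

Doomsday rule: the anchor day for the 1600s is Tuesday. For year 47: 47÷12 = 3 r 11, and 11÷4 = 2, so 3+11+2 = 16.
Tuesday + 16 ≡ Thursday — that's 1647's doomsday.
In February the doomsday date is Feb 28 (1647 is not a leap year).
Feb 24 is 4 days before Feb 28; 4 mod 7 = 4, so Thursday − 4 = Sunday.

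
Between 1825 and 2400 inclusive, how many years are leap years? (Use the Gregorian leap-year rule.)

Multiples of 4 in [1825,2400]: 144.
Of those, multiples of 100: 6 (not leap unless ÷400).
Multiples of 400: 2.
Leap years = 144 − 6 + 2 = 140.

140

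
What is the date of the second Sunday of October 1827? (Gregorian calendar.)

October 14, 1827

October 1, 1827 is a Monday.
The first Sunday is therefore October 7 (6 days later).
The second Sunday is 7 + 1×7 = October 14.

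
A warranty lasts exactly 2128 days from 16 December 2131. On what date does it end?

+366 (one year; includes Feb 29, 2132) → Dec 16, 2132 (1762 left).
+365 (one year) → Dec 16, 2133 (1397 left).
+365 (one year) → Dec 16, 2134 (1032 left).
+365 (one year) → Dec 16, 2135 (667 left).
+366 (one year; includes Feb 29, 2136) → Dec 16, 2136 (301 left).
Dec has 31 days: +16 → Jan 1, 2137 (285 left).
Jan has 31 days: +31 → Feb 1, 2137 (254 left).
Feb has 28 days: +28 → Mar 1, 2137 (226 left).
Mar has 31 days: +31 → Apr 1, 2137 (195 left).
Apr has 30 days: +30 → May 1, 2137 (165 left).
May has 31 days: +31 → Jun 1, 2137 (134 left).
Jun has 30 days: +30 → Jul 1, 2137 (104 left).
Jul has 31 days: +31 → Aug 1, 2137 (73 left).
Aug has 31 days: +31 → Sep 1, 2137 (42 left).
Sep has 30 days: +30 → Oct 1, 2137 (12 left).
+12 → Oct 13, 2137.

October 13, 2137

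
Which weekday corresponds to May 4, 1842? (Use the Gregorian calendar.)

Wednesday

Doomsday rule: the anchor day for the 1800s is Friday. For year 42: 42÷12 = 3 r 6, and 6÷4 = 1, so 3+6+1 = 10.
Friday + 10 ≡ Monday — that's 1842's doomsday.
In May the doomsday date is May 9.
May 4 is 5 days before May 9; 5 mod 7 = 5, so Monday − 5 = Wednesday.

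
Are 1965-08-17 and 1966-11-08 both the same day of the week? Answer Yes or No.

Yes

From Aug 17, 1965 to Nov 8, 1966 is 448 days.
448 mod 7 = 0, so they are the same weekday.
(Aug 17, 1965 is a Tuesday; Nov 8, 1966 is a Tuesday.)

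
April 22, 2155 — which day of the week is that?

Tuesday

Doomsday rule: the anchor day for the 2100s is Sunday. For year 55: 55÷12 = 4 r 7, and 7÷4 = 1, so 4+7+1 = 12.
Sunday + 12 ≡ Friday — that's 2155's doomsday.
In April the doomsday date is Apr 4.
Apr 22 is 18 days after Apr 4; 18 mod 7 = 4, so Friday + 4 = Tuesday.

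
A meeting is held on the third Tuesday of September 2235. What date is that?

September 1, 2235 is a Tuesday.
The first Tuesday is therefore September 1 (same day).
The third Tuesday is 1 + 2×7 = September 15.

September 15, 2235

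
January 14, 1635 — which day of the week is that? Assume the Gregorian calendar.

Sunday

Doomsday rule: the anchor day for the 1600s is Tuesday. For year 35: 35÷12 = 2 r 11, and 11÷4 = 2, so 2+11+2 = 15.
Tuesday + 15 ≡ Wednesday — that's 1635's doomsday.
In January the doomsday date is Jan 3 (1635 is not a leap year).
Jan 14 is 11 days after Jan 3; 11 mod 7 = 4, so Wednesday + 4 = Sunday.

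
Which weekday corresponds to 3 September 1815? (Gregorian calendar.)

Doomsday rule: the anchor day for the 1800s is Friday. For year 15: 15÷12 = 1 r 3, and 3÷4 = 0, so 1+3+0 = 4.
Friday + 4 ≡ Tuesday — that's 1815's doomsday.
In September the doomsday date is Sep 5.
Sep 3 is 2 days before Sep 5; 2 mod 7 = 2, so Tuesday − 2 = Sunday.

Sunday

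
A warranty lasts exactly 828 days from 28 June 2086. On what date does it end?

October 3, 2088

+365 (one year) → Jun 28, 2087 (463 left).
+366 (one year; includes Feb 29, 2088) → Jun 28, 2088 (97 left).
Jun has 30 days: +3 → Jul 1, 2088 (94 left).
Jul has 31 days: +31 → Aug 1, 2088 (63 left).
Aug has 31 days: +31 → Sep 1, 2088 (32 left).
Sep has 30 days: +30 → Oct 1, 2088 (2 left).
+2 → Oct 3, 2088.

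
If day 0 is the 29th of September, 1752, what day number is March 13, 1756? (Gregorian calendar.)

Sep 29, 1752 → Sep 29, 1753: 365 days.
Sep 29, 1753 → Sep 29, 1754: 365 days.
Sep 29, 1754 → Sep 29, 1755: 365 days.
Sep 29, 1755 → Oct 29, 1755: 30 days (September has 30).
Oct 29, 1755 → Nov 29, 1755: 31 days (October has 31).
Nov 29, 1755 → Dec 29, 1755: 30 days (November has 30).
Dec 29, 1755 → Jan 29, 1756: 31 days (December has 31).
Jan 29, 1756 → Feb 29, 1756: 31 days (January has 31).
Feb 29, 1756 → Mar 13, 1756: 13 days.
Total: 1261 days.

1261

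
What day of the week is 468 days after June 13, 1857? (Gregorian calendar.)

Friday

First find the weekday of Jun 13, 1857. Doomsday rule: the anchor day for the 1800s is Friday. For year 57: 57÷12 = 4 r 9, and 9÷4 = 2, so 4+9+2 = 15.
Friday + 15 ≡ Saturday — that's 1857's doomsday.
In June the doomsday date is Jun 6.
Jun 13 is 7 days after Jun 6; 7 mod 7 = 0, so Saturday + 0 = Saturday.
468 mod 7 = 6, so 468 days after a Saturday is Saturday + 6 = Friday.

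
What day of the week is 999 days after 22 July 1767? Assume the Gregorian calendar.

First find the weekday of Jul 22, 1767. Doomsday rule: the anchor day for the 1700s is Sunday. For year 67: 67÷12 = 5 r 7, and 7÷4 = 1, so 5+7+1 = 13.
Sunday + 13 ≡ Saturday — that's 1767's doomsday.
In July the doomsday date is Jul 11.
Jul 22 is 11 days after Jul 11; 11 mod 7 = 4, so Saturday + 4 = Wednesday.
999 mod 7 = 5, so 999 days after a Wednesday is Wednesday + 5 = Monday.

Monday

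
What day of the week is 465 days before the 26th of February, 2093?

Feb 26, 2093 is a Thursday.
465 mod 7 = 3, so 465 days before a Thursday is Thursday − 3 = Monday.

Monday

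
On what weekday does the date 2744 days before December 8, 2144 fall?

Tuesday

First find the weekday of Dec 8, 2144. Doomsday rule: the anchor day for the 2100s is Sunday. For year 44: 44÷12 = 3 r 8, and 8÷4 = 2, so 3+8+2 = 13.
Sunday + 13 ≡ Saturday — that's 2144's doomsday.
In December the doomsday date is Dec 12.
Dec 8 is 4 days before Dec 12; 4 mod 7 = 4, so Saturday − 4 = Tuesday.
2744 mod 7 = 0, so 2744 days before a Tuesday is Tuesday − 0 = Tuesday.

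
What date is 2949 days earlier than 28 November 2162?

November 1, 2154

−365 (one year) → Nov 28, 2161 (2584 left).
−365 (one year) → Nov 28, 2160 (2219 left).
−366 (one year; includes Feb 29, 2160) → Nov 28, 2159 (1853 left).
−365 (one year) → Nov 28, 2158 (1488 left).
−365 (one year) → Nov 28, 2157 (1123 left).
−365 (one year) → Nov 28, 2156 (758 left).
−366 (one year; includes Feb 29, 2156) → Nov 28, 2155 (392 left).
−28 → Oct 31, 2155 (end of Oct, 31 days; 364 left).
−31 → Sep 30, 2155 (end of Sep, 30 days; 333 left).
−30 → Aug 31, 2155 (end of Aug, 31 days; 303 left).
−31 → Jul 31, 2155 (end of Jul, 31 days; 272 left).
−31 → Jun 30, 2155 (end of Jun, 30 days; 241 left).
−30 → May 31, 2155 (end of May, 31 days; 211 left).
−31 → Apr 30, 2155 (end of Apr, 30 days; 180 left).
−30 → Mar 31, 2155 (end of Mar, 31 days; 150 left).
−31 → Feb 28, 2155 (end of Feb, 28 days; 119 left).
−28 → Jan 31, 2155 (end of Jan, 31 days; 91 left).
−31 → Dec 31, 2154 (end of Dec, 31 days; 60 left).
−31 → Nov 30, 2154 (end of Nov, 30 days; 29 left).
−29 → Nov 1, 2154.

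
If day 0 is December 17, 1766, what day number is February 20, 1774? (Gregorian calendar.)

Dec 17, 1766 → Dec 17, 1767: 365 days.
Dec 17, 1767 → Dec 17, 1768: 366 days (Feb 29, 1768 is in that span).
Dec 17, 1768 → Dec 17, 1769: 365 days.
Dec 17, 1769 → Dec 17, 1770: 365 days.
Dec 17, 1770 → Dec 17, 1771: 365 days.
Dec 17, 1771 → Dec 17, 1772: 366 days (Feb 29, 1772 is in that span).
Dec 17, 1772 → Dec 17, 1773: 365 days.
Dec 17, 1773 → Jan 17, 1774: 31 days (December has 31).
Jan 17, 1774 → Feb 17, 1774: 31 days (January has 31).
Feb 17, 1774 → Feb 20, 1774: 3 days.
Total: 2622 days.

2622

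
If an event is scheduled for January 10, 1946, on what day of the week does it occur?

Thursday

January 1, 1946 is a Tuesday.
Jan 1, 1946 → Jan 10, 1946: 9 days.
Total: 9 days.
9 mod 7 = 2, so Tuesday + 2 = Thursday.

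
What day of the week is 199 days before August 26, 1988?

Tuesday

First find the weekday of Aug 26, 1988. Doomsday rule: the anchor day for the 1900s is Wednesday. For year 88: 88÷12 = 7 r 4, and 4÷4 = 1, so 7+4+1 = 12.
Wednesday + 12 ≡ Monday — that's 1988's doomsday.
In August the doomsday date is Aug 8.
Aug 26 is 18 days after Aug 8; 18 mod 7 = 4, so Monday + 4 = Friday.
199 mod 7 = 3, so 199 days before a Friday is Friday − 3 = Tuesday.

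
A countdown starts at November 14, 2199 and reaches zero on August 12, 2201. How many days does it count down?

636

Nov 14, 2199 → Nov 14, 2200: 365 days.
Nov 14, 2200 → Dec 14, 2200: 30 days (November has 30).
Dec 14, 2200 → Jan 14, 2201: 31 days (December has 31).
Jan 14, 2201 → Feb 14, 2201: 31 days (January has 31).
Feb 14, 2201 → Mar 14, 2201: 28 days (February has 28).
Mar 14, 2201 → Apr 14, 2201: 31 days (March has 31).
Apr 14, 2201 → May 14, 2201: 30 days (April has 30).
May 14, 2201 → Jun 14, 2201: 31 days (May has 31).
Jun 14, 2201 → Jul 14, 2201: 30 days (June has 30).
Jul 14, 2201 → Aug 12, 2201: 29 days.
Total: 636 days.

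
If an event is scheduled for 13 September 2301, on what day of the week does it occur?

Friday

Doomsday rule: the anchor day for the 2300s is Wednesday. For year 01: 1÷12 = 0 r 1, and 1÷4 = 0, so 0+1+0 = 1.
Wednesday + 1 ≡ Thursday — that's 2301's doomsday.
In September the doomsday date is Sep 5.
Sep 13 is 8 days after Sep 5; 8 mod 7 = 1, so Thursday + 1 = Friday.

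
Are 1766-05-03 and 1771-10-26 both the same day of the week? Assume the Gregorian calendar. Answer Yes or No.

From May 3, 1766 to Oct 26, 1771 is 2002 days.
2002 mod 7 = 0, so they are the same weekday.
(May 3, 1766 is a Saturday; Oct 26, 1771 is a Saturday.)

Yes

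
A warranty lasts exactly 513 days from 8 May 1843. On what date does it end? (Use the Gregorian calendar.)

October 2, 1844

+366 (one year; includes Feb 29, 1844) → May 8, 1844 (147 left).
May has 31 days: +24 → Jun 1, 1844 (123 left).
Jun has 30 days: +30 → Jul 1, 1844 (93 left).
Jul has 31 days: +31 → Aug 1, 1844 (62 left).
Aug has 31 days: +31 → Sep 1, 1844 (31 left).
Sep has 30 days: +30 → Oct 1, 1844 (1 left).
+1 → Oct 2, 1844.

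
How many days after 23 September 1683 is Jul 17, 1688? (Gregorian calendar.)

Sep 23, 1683 → Sep 23, 1684: 366 days (Feb 29, 1684 is in that span).
Sep 23, 1684 → Sep 23, 1685: 365 days.
Sep 23, 1685 → Sep 23, 1686: 365 days.
Sep 23, 1686 → Sep 23, 1687: 365 days.
Sep 23, 1687 → Oct 23, 1687: 30 days (September has 30).
Oct 23, 1687 → Nov 23, 1687: 31 days (October has 31).
Nov 23, 1687 → Dec 23, 1687: 30 days (November has 30).
Dec 23, 1687 → Jan 23, 1688: 31 days (December has 31).
Jan 23, 1688 → Feb 23, 1688: 31 days (January has 31).
Feb 23, 1688 → Mar 23, 1688: 29 days (February has 29).
Mar 23, 1688 → Apr 23, 1688: 31 days (March has 31).
Apr 23, 1688 → May 23, 1688: 30 days (April has 30).
May 23, 1688 → Jun 23, 1688: 31 days (May has 31).
Jun 23, 1688 → Jul 17, 1688: 24 days.
Total: 1759 days.

1759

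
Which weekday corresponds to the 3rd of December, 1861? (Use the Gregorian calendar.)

Doomsday rule: the anchor day for the 1800s is Friday. For year 61: 61÷12 = 5 r 1, and 1÷4 = 0, so 5+1+0 = 6.
Friday + 6 ≡ Thursday — that's 1861's doomsday.
In December the doomsday date is Dec 12.
Dec 3 is 9 days before Dec 12; 9 mod 7 = 2, so Thursday − 2 = Tuesday.

Tuesday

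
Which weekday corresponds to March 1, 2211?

January 1, 2211 is a Tuesday.
Jan 1, 2211 → Feb 1, 2211: 31 days (January has 31).
Feb 1, 2211 → Mar 1, 2211: 28 days.
Total: 59 days.
59 mod 7 = 3, so Tuesday + 3 = Friday.

Friday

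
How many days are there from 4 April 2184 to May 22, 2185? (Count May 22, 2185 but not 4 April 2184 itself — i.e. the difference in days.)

413

Apr 4, 2184 → Apr 4, 2185: 365 days.
Apr 4, 2185 → May 4, 2185: 30 days (April has 30).
May 4, 2185 → May 22, 2185: 18 days.
Total: 413 days.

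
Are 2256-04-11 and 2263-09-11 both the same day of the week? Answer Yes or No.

From Apr 11, 2256 to Sep 11, 2263 is 2709 days.
2709 mod 7 = 0, so they are the same weekday.
(Apr 11, 2256 is a Friday; Sep 11, 2263 is a Friday.)

Yes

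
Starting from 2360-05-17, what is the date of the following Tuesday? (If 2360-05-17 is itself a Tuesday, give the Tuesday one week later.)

May 24, 2360

May 17, 2360 is a Tuesday.
From Tuesday to the next Tuesday is 7 days.
May 17, 2360 + 7 = May 24, 2360.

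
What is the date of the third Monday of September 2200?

September 15, 2200

September 1, 2200 is a Monday.
The first Monday is therefore September 1 (same day).
The third Monday is 1 + 2×7 = September 15.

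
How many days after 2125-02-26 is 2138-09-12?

4946

Feb 26, 2125 → Feb 26, 2126: 365 days.
Feb 26, 2126 → Feb 26, 2127: 365 days.
Feb 26, 2127 → Feb 26, 2128: 365 days.
Feb 26, 2128 → Feb 26, 2129: 366 days (Feb 29, 2128 is in that span).
Feb 26, 2129 → Feb 26, 2130: 365 days.
Feb 26, 2130 → Feb 26, 2131: 365 days.
Feb 26, 2131 → Feb 26, 2132: 365 days.
Feb 26, 2132 → Feb 26, 2133: 366 days (Feb 29, 2132 is in that span).
Feb 26, 2133 → Feb 26, 2134: 365 days.
Feb 26, 2134 → Feb 26, 2135: 365 days.
Feb 26, 2135 → Feb 26, 2136: 365 days.
Feb 26, 2136 → Feb 26, 2137: 366 days (Feb 29, 2136 is in that span).
Feb 26, 2137 → Feb 26, 2138: 365 days.
Feb 26, 2138 → Mar 26, 2138: 28 days (February has 28).
Mar 26, 2138 → Apr 26, 2138: 31 days (March has 31).
Apr 26, 2138 → May 26, 2138: 30 days (April has 30).
May 26, 2138 → Jun 26, 2138: 31 days (May has 31).
Jun 26, 2138 → Jul 26, 2138: 30 days (June has 30).
Jul 26, 2138 → Aug 26, 2138: 31 days (July has 31).
Aug 26, 2138 → Sep 12, 2138: 17 days.
Total: 4946 days.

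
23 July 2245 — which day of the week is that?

Doomsday rule: the anchor day for the 2200s is Friday. For year 45: 45÷12 = 3 r 9, and 9÷4 = 2, so 3+9+2 = 14.
Friday + 14 ≡ Friday — that's 2245's doomsday.
In July the doomsday date is Jul 11.
Jul 23 is 12 days after Jul 11; 12 mod 7 = 5, so Friday + 5 = Wednesday.

Wednesday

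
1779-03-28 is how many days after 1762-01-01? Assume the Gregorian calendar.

Jan 1, 1762 → Jan 1, 1763: 365 days.
Jan 1, 1763 → Jan 1, 1764: 365 days.
Jan 1, 1764 → Jan 1, 1765: 366 days (Feb 29, 1764 is in that span).
Jan 1, 1765 → Jan 1, 1766: 365 days.
Jan 1, 1766 → Jan 1, 1767: 365 days.
Jan 1, 1767 → Jan 1, 1768: 365 days.
Jan 1, 1768 → Jan 1, 1769: 366 days (Feb 29, 1768 is in that span).
Jan 1, 1769 → Jan 1, 1770: 365 days.
Jan 1, 1770 → Jan 1, 1771: 365 days.
Jan 1, 1771 → Jan 1, 1772: 365 days.
Jan 1, 1772 → Jan 1, 1773: 366 days (Feb 29, 1772 is in that span).
Jan 1, 1773 → Jan 1, 1774: 365 days.
Jan 1, 1774 → Jan 1, 1775: 365 days.
Jan 1, 1775 → Jan 1, 1776: 365 days.
Jan 1, 1776 → Jan 1, 1777: 366 days (Feb 29, 1776 is in that span).
Jan 1, 1777 → Jan 1, 1778: 365 days.
Jan 1, 1778 → Jan 1, 1779: 365 days.
Jan 1, 1779 → Feb 1, 1779: 31 days (January has 31).
Feb 1, 1779 → Mar 1, 1779: 28 days (February has 28).
Mar 1, 1779 → Mar 28, 1779: 27 days.
Total: 6295 days.

6295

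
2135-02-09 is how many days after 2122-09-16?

4529

Sep 16, 2122 → Sep 16, 2123: 365 days.
Sep 16, 2123 → Sep 16, 2124: 366 days (Feb 29, 2124 is in that span).
Sep 16, 2124 → Sep 16, 2125: 365 days.
Sep 16, 2125 → Sep 16, 2126: 365 days.
Sep 16, 2126 → Sep 16, 2127: 365 days.
Sep 16, 2127 → Sep 16, 2128: 366 days (Feb 29, 2128 is in that span).
Sep 16, 2128 → Sep 16, 2129: 365 days.
Sep 16, 2129 → Sep 16, 2130: 365 days.
Sep 16, 2130 → Sep 16, 2131: 365 days.
Sep 16, 2131 → Sep 16, 2132: 366 days (Feb 29, 2132 is in that span).
Sep 16, 2132 → Sep 16, 2133: 365 days.
Sep 16, 2133 → Sep 16, 2134: 365 days.
Sep 16, 2134 → Oct 16, 2134: 30 days (September has 30).
Oct 16, 2134 → Nov 16, 2134: 31 days (October has 31).
Nov 16, 2134 → Dec 16, 2134: 30 days (November has 30).
Dec 16, 2134 → Jan 16, 2135: 31 days (December has 31).
Jan 16, 2135 → Feb 9, 2135: 24 days.
Total: 4529 days.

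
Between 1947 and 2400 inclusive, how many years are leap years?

Multiples of 4 in [1947,2400]: 114.
Of those, multiples of 100: 5 (not leap unless ÷400).
Multiples of 400: 2.
Leap years = 114 − 5 + 2 = 111.

111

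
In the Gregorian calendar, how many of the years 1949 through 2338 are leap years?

94

Multiples of 4 in [1949,2338]: 97.
Of those, multiples of 100: 4 (not leap unless ÷400).
Multiples of 400: 1.
Leap years = 97 − 4 + 1 = 94.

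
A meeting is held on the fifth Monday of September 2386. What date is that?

September 1, 2386 is a Monday.
The first Monday is therefore September 1 (same day).
The fifth Monday is 1 + 4×7 = September 29.

September 29, 2386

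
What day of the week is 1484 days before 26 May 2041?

Sunday

First find the weekday of May 26, 2041. Doomsday rule: the anchor day for the 2000s is Tuesday. For year 41: 41÷12 = 3 r 5, and 5÷4 = 1, so 3+5+1 = 9.
Tuesday + 9 ≡ Thursday — that's 2041's doomsday.
In May the doomsday date is May 9.
May 26 is 17 days after May 9; 17 mod 7 = 3, so Thursday + 3 = Sunday.
1484 mod 7 = 0, so 1484 days before a Sunday is Sunday − 0 = Sunday.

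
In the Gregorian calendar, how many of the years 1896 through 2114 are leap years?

53

Multiples of 4 in [1896,2114]: 55.
Of those, multiples of 100: 3 (not leap unless ÷400).
Multiples of 400: 1.
Leap years = 55 − 3 + 1 = 53.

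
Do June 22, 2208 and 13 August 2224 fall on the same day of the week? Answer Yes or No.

No

From Jun 22, 2208 to Aug 13, 2224 is 5896 days.
5896 mod 7 = 2, so they are different weekdays.
(Jun 22, 2208 is a Wednesday; Aug 13, 2224 is a Friday.)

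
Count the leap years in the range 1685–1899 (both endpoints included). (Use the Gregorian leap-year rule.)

51

Multiples of 4 in [1685,1899]: 53.
Of those, multiples of 100: 2 (not leap unless ÷400).
Multiples of 400: 0.
Leap years = 53 − 2 + 0 = 51.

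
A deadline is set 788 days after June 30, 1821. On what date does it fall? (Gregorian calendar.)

August 27, 1823

+365 (one year) → Jun 30, 1822 (423 left).
+365 (one year) → Jun 30, 1823 (58 left).
Jun has 30 days: +1 → Jul 1, 1823 (57 left).
Jul has 31 days: +31 → Aug 1, 1823 (26 left).
+26 → Aug 27, 1823.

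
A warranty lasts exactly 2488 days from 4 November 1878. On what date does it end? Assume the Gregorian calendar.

August 27, 1885

+365 (one year) → Nov 4, 1879 (2123 left).
+366 (one year; includes Feb 29, 1880) → Nov 4, 1880 (1757 left).
+365 (one year) → Nov 4, 1881 (1392 left).
+365 (one year) → Nov 4, 1882 (1027 left).
+365 (one year) → Nov 4, 1883 (662 left).
+366 (one year; includes Feb 29, 1884) → Nov 4, 1884 (296 left).
Nov has 30 days: +27 → Dec 1, 1884 (269 left).
Dec has 31 days: +31 → Jan 1, 1885 (238 left).
Jan has 31 days: +31 → Feb 1, 1885 (207 left).
Feb has 28 days: +28 → Mar 1, 1885 (179 left).
Mar has 31 days: +31 → Apr 1, 1885 (148 left).
Apr has 30 days: +30 → May 1, 1885 (118 left).
May has 31 days: +31 → Jun 1, 1885 (87 left).
Jun has 30 days: +30 → Jul 1, 1885 (57 left).
Jul has 31 days: +31 → Aug 1, 1885 (26 left).
+26 → Aug 27, 1885.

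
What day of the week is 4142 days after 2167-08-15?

Thursday

First find the weekday of Aug 15, 2167. Doomsday rule: the anchor day for the 2100s is Sunday. For year 67: 67÷12 = 5 r 7, and 7÷4 = 1, so 5+7+1 = 13.
Sunday + 13 ≡ Saturday — that's 2167's doomsday.
In August the doomsday date is Aug 8.
Aug 15 is 7 days after Aug 8; 7 mod 7 = 0, so Saturday + 0 = Saturday.
4142 mod 7 = 5, so 4142 days after a Saturday is Saturday + 5 = Thursday.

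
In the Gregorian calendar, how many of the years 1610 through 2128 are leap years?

Multiples of 4 in [1610,2128]: 130.
Of those, multiples of 100: 5 (not leap unless ÷400).
Multiples of 400: 1.
Leap years = 130 − 5 + 1 = 126.

126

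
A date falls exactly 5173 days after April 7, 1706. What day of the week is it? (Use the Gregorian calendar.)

First find the weekday of Apr 7, 1706. Doomsday rule: the anchor day for the 1700s is Sunday. For year 06: 6÷12 = 0 r 6, and 6÷4 = 1, so 0+6+1 = 7.
Sunday + 7 ≡ Sunday — that's 1706's doomsday.
In April the doomsday date is Apr 4.
Apr 7 is 3 days after Apr 4; 3 mod 7 = 3, so Sunday + 3 = Wednesday.
5173 mod 7 = 0, so 5173 days after a Wednesday is Wednesday + 0 = Wednesday.

Wednesday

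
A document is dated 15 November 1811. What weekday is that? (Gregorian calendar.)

Friday

Doomsday rule: the anchor day for the 1800s is Friday. For year 11: 11÷12 = 0 r 11, and 11÷4 = 2, so 0+11+2 = 13.
Friday + 13 ≡ Thursday — that's 1811's doomsday.
In November the doomsday date is Nov 7.
Nov 15 is 8 days after Nov 7; 8 mod 7 = 1, so Thursday + 1 = Friday.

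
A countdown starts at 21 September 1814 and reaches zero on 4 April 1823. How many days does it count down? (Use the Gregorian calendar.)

Sep 21, 1814 → Sep 21, 1815: 365 days.
Sep 21, 1815 → Sep 21, 1816: 366 days (Feb 29, 1816 is in that span).
Sep 21, 1816 → Sep 21, 1817: 365 days.
Sep 21, 1817 → Sep 21, 1818: 365 days.
Sep 21, 1818 → Sep 21, 1819: 365 days.
Sep 21, 1819 → Sep 21, 1820: 366 days (Feb 29, 1820 is in that span).
Sep 21, 1820 → Sep 21, 1821: 365 days.
Sep 21, 1821 → Sep 21, 1822: 365 days.
Sep 21, 1822 → Oct 21, 1822: 30 days (September has 30).
Oct 21, 1822 → Nov 21, 1822: 31 days (October has 31).
Nov 21, 1822 → Dec 21, 1822: 30 days (November has 30).
Dec 21, 1822 → Jan 21, 1823: 31 days (December has 31).
Jan 21, 1823 → Feb 21, 1823: 31 days (January has 31).
Feb 21, 1823 → Mar 21, 1823: 28 days (February has 28).
Mar 21, 1823 → Apr 4, 1823: 14 days.
Total: 3117 days.

3117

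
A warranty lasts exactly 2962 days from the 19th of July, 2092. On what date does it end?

August 29, 2100

+365 (one year) → Jul 19, 2093 (2597 left).
+365 (one year) → Jul 19, 2094 (2232 left).
+365 (one year) → Jul 19, 2095 (1867 left).
+366 (one year; includes Feb 29, 2096) → Jul 19, 2096 (1501 left).
+365 (one year) → Jul 19, 2097 (1136 left).
+365 (one year) → Jul 19, 2098 (771 left).
+365 (one year) → Jul 19, 2099 (406 left).
+365 (one year) → Jul 19, 2100 (41 left).
Jul has 31 days: +13 → Aug 1, 2100 (28 left).
+28 → Aug 29, 2100.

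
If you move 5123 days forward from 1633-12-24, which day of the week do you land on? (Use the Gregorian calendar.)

Dec 24, 1633 is a Saturday.
5123 mod 7 = 6, so 5123 days after a Saturday is Saturday + 6 = Friday.

Friday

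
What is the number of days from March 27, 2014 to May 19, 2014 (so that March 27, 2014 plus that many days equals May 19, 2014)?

Mar 27, 2014 → Apr 27, 2014: 31 days (March has 31).
Apr 27, 2014 → May 19, 2014: 22 days.
Total: 53 days.

53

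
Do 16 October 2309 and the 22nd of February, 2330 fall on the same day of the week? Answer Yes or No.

Yes

From Oct 16, 2309 to Feb 22, 2330 is 7434 days.
7434 mod 7 = 0, so they are the same weekday.
(Oct 16, 2309 is a Saturday; Feb 22, 2330 is a Saturday.)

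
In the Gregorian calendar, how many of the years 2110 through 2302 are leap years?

Multiples of 4 in [2110,2302]: 48.
Of those, multiples of 100: 2 (not leap unless ÷400).
Multiples of 400: 0.
Leap years = 48 − 2 + 0 = 46.

46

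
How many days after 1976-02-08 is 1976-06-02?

115

Feb 8, 1976 → Mar 8, 1976: 29 days (February has 29).
Mar 8, 1976 → Apr 8, 1976: 31 days (March has 31).
Apr 8, 1976 → May 8, 1976: 30 days (April has 30).
May 8, 1976 → Jun 2, 1976: 25 days.
Total: 115 days.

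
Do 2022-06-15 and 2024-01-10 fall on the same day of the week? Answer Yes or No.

From Jun 15, 2022 to Jan 10, 2024 is 574 days.
574 mod 7 = 0, so they are the same weekday.
(Jun 15, 2022 is a Wednesday; Jan 10, 2024 is a Wednesday.)

Yes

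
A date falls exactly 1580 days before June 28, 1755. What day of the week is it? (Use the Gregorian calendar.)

Monday

First find the weekday of Jun 28, 1755. Doomsday rule: the anchor day for the 1700s is Sunday. For year 55: 55÷12 = 4 r 7, and 7÷4 = 1, so 4+7+1 = 12.
Sunday + 12 ≡ Friday — that's 1755's doomsday.
In June the doomsday date is Jun 6.
Jun 28 is 22 days after Jun 6; 22 mod 7 = 1, so Friday + 1 = Saturday.
1580 mod 7 = 5, so 1580 days before a Saturday is Saturday − 5 = Monday.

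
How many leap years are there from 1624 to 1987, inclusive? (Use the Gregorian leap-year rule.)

88

Multiples of 4 in [1624,1987]: 91.
Of those, multiples of 100: 3 (not leap unless ÷400).
Multiples of 400: 0.
Leap years = 91 − 3 + 0 = 88.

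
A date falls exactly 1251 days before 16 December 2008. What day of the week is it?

First find the weekday of Dec 16, 2008. Doomsday rule: the anchor day for the 2000s is Tuesday. For year 08: 8÷12 = 0 r 8, and 8÷4 = 2, so 0+8+2 = 10.
Tuesday + 10 ≡ Friday — that's 2008's doomsday.
In December the doomsday date is Dec 12.
Dec 16 is 4 days after Dec 12; 4 mod 7 = 4, so Friday + 4 = Tuesday.
1251 mod 7 = 5, so 1251 days before a Tuesday is Tuesday − 5 = Thursday.

Thursday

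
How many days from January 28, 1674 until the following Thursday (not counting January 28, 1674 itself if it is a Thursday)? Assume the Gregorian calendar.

Jan 28, 1674 is a Sunday.
From Sunday to the next Thursday is 4 days.

4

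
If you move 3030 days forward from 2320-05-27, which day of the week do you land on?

May 27, 2320 is a Thursday.
3030 mod 7 = 6, so 3030 days after a Thursday is Thursday + 6 = Wednesday.

Wednesday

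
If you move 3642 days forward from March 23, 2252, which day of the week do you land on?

Thursday

Mar 23, 2252 is a Tuesday.
3642 mod 7 = 2, so 3642 days after a Tuesday is Tuesday + 2 = Thursday.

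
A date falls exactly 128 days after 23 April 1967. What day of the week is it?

Apr 23, 1967 is a Sunday.
128 mod 7 = 2, so 128 days after a Sunday is Sunday + 2 = Tuesday.

Tuesday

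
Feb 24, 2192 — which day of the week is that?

Doomsday rule: the anchor day for the 2100s is Sunday. For year 92: 92÷12 = 7 r 8, and 8÷4 = 2, so 7+8+2 = 17.
Sunday + 17 ≡ Wednesday — that's 2192's doomsday.
In February the doomsday date is Feb 29 (2192 is a leap year (divisible by 4)).
Feb 24 is 5 days before Feb 29; 5 mod 7 = 5, so Wednesday − 5 = Friday.

Friday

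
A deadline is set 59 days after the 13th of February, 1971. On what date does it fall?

Feb has 28 days: +16 → Mar 1, 1971 (43 left).
Mar has 31 days: +31 → Apr 1, 1971 (12 left).
+12 → Apr 13, 1971.

April 13, 1971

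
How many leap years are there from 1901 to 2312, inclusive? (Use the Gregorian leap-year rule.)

100

Multiples of 4 in [1901,2312]: 103.
Of those, multiples of 100: 4 (not leap unless ÷400).
Multiples of 400: 1.
Leap years = 103 − 4 + 1 = 100.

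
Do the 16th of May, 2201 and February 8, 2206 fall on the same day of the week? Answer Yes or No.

Yes

From May 16, 2201 to Feb 8, 2206 is 1729 days.
1729 mod 7 = 0, so they are the same weekday.
(May 16, 2201 is a Saturday; Feb 8, 2206 is a Saturday.)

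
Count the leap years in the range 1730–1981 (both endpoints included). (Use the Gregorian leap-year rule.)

61

Multiples of 4 in [1730,1981]: 63.
Of those, multiples of 100: 2 (not leap unless ÷400).
Multiples of 400: 0.
Leap years = 63 − 2 + 0 = 61.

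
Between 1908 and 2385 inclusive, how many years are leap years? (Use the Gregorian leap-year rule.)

117

Multiples of 4 in [1908,2385]: 120.
Of those, multiples of 100: 4 (not leap unless ÷400).
Multiples of 400: 1.
Leap years = 120 − 4 + 1 = 117.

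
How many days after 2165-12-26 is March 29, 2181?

Dec 26, 2165 → Dec 26, 2166: 365 days.
Dec 26, 2166 → Dec 26, 2167: 365 days.
Dec 26, 2167 → Dec 26, 2168: 366 days (Feb 29, 2168 is in that span).
Dec 26, 2168 → Dec 26, 2169: 365 days.
Dec 26, 2169 → Dec 26, 2170: 365 days.
Dec 26, 2170 → Dec 26, 2171: 365 days.
Dec 26, 2171 → Dec 26, 2172: 366 days (Feb 29, 2172 is in that span).
Dec 26, 2172 → Dec 26, 2173: 365 days.
Dec 26, 2173 → Dec 26, 2174: 365 days.
Dec 26, 2174 → Dec 26, 2175: 365 days.
Dec 26, 2175 → Dec 26, 2176: 366 days (Feb 29, 2176 is in that span).
Dec 26, 2176 → Dec 26, 2177: 365 days.
Dec 26, 2177 → Dec 26, 2178: 365 days.
Dec 26, 2178 → Dec 26, 2179: 365 days.
Dec 26, 2179 → Dec 26, 2180: 366 days (Feb 29, 2180 is in that span).
Dec 26, 2180 → Jan 26, 2181: 31 days (December has 31).
Jan 26, 2181 → Feb 26, 2181: 31 days (January has 31).
Feb 26, 2181 → Mar 26, 2181: 28 days (February has 28).
Mar 26, 2181 → Mar 29, 2181: 3 days.
Total: 5572 days.

5572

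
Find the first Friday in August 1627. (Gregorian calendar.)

August 6, 1627

August 1, 1627 is a Sunday.
The first Friday is therefore August 6 (5 days later).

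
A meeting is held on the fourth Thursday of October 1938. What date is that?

October 1, 1938 is a Saturday.
The first Thursday is therefore October 6 (5 days later).
The fourth Thursday is 6 + 3×7 = October 27.

October 27, 1938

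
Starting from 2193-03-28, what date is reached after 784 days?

+365 (one year) → Mar 28, 2194 (419 left).
+365 (one year) → Mar 28, 2195 (54 left).
Mar has 31 days: +4 → Apr 1, 2195 (50 left).
Apr has 30 days: +30 → May 1, 2195 (20 left).
+20 → May 21, 2195.

May 21, 2195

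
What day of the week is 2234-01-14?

Tuesday

January 1, 2234 is a Wednesday.
Jan 1, 2234 → Jan 14, 2234: 13 days.
Total: 13 days.
13 mod 7 = 6, so Wednesday + 6 = Tuesday.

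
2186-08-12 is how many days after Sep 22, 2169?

Sep 22, 2169 → Sep 22, 2170: 365 days.
Sep 22, 2170 → Sep 22, 2171: 365 days.
Sep 22, 2171 → Sep 22, 2172: 366 days (Feb 29, 2172 is in that span).
Sep 22, 2172 → Sep 22, 2173: 365 days.
Sep 22, 2173 → Sep 22, 2174: 365 days.
Sep 22, 2174 → Sep 22, 2175: 365 days.
Sep 22, 2175 → Sep 22, 2176: 366 days (Feb 29, 2176 is in that span).
Sep 22, 2176 → Sep 22, 2177: 365 days.
Sep 22, 2177 → Sep 22, 2178: 365 days.
Sep 22, 2178 → Sep 22, 2179: 365 days.
Sep 22, 2179 → Sep 22, 2180: 366 days (Feb 29, 2180 is in that span).
Sep 22, 2180 → Sep 22, 2181: 365 days.
Sep 22, 2181 → Sep 22, 2182: 365 days.
Sep 22, 2182 → Sep 22, 2183: 365 days.
Sep 22, 2183 → Sep 22, 2184: 366 days (Feb 29, 2184 is in that span).
Sep 22, 2184 → Sep 22, 2185: 365 days.
Sep 22, 2185 → Oct 22, 2185: 30 days (September has 30).
Oct 22, 2185 → Nov 22, 2185: 31 days (October has 31).
Nov 22, 2185 → Dec 22, 2185: 30 days (November has 30).
Dec 22, 2185 → Jan 22, 2186: 31 days (December has 31).
Jan 22, 2186 → Feb 22, 2186: 31 days (January has 31).
Feb 22, 2186 → Mar 22, 2186: 28 days (February has 28).
Mar 22, 2186 → Apr 22, 2186: 31 days (March has 31).
Apr 22, 2186 → May 22, 2186: 30 days (April has 30).
May 22, 2186 → Jun 22, 2186: 31 days (May has 31).
Jun 22, 2186 → Jul 22, 2186: 30 days (June has 30).
Jul 22, 2186 → Aug 12, 2186: 21 days.
Total: 6168 days.

6168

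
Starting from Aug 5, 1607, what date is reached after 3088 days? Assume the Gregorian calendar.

January 18, 1616

+366 (one year; includes Feb 29, 1608) → Aug 5, 1608 (2722 left).
+365 (one year) → Aug 5, 1609 (2357 left).
+365 (one year) → Aug 5, 1610 (1992 left).
+365 (one year) → Aug 5, 1611 (1627 left).
+366 (one year; includes Feb 29, 1612) → Aug 5, 1612 (1261 left).
+365 (one year) → Aug 5, 1613 (896 left).
+365 (one year) → Aug 5, 1614 (531 left).
+365 (one year) → Aug 5, 1615 (166 left).
Aug has 31 days: +27 → Sep 1, 1615 (139 left).
Sep has 30 days: +30 → Oct 1, 1615 (109 left).
Oct has 31 days: +31 → Nov 1, 1615 (78 left).
Nov has 30 days: +30 → Dec 1, 1615 (48 left).
Dec has 31 days: +31 → Jan 1, 1616 (17 left).
+17 → Jan 18, 1616.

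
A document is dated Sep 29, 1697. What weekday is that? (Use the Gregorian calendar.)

Doomsday rule: the anchor day for the 1600s is Tuesday. For year 97: 97÷12 = 8 r 1, and 1÷4 = 0, so 8+1+0 = 9.
Tuesday + 9 ≡ Thursday — that's 1697's doomsday.
In September the doomsday date is Sep 5.
Sep 29 is 24 days after Sep 5; 24 mod 7 = 3, so Thursday + 3 = Sunday.

Sunday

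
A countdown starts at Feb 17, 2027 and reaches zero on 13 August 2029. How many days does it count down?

908

Feb 17, 2027 → Feb 17, 2028: 365 days.
Feb 17, 2028 → Feb 17, 2029: 366 days (Feb 29, 2028 is in that span).
Feb 17, 2029 → Mar 17, 2029: 28 days (February has 28).
Mar 17, 2029 → Apr 17, 2029: 31 days (March has 31).
Apr 17, 2029 → May 17, 2029: 30 days (April has 30).
May 17, 2029 → Jun 17, 2029: 31 days (May has 31).
Jun 17, 2029 → Jul 17, 2029: 30 days (June has 30).
Jul 17, 2029 → Aug 13, 2029: 27 days.
Total: 908 days.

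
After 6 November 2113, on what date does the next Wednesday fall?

Nov 6, 2113 is a Monday.
From Monday to the next Wednesday is 2 days.
Nov 6, 2113 + 2 = Nov 8, 2113.

November 8, 2113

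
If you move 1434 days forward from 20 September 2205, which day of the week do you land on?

Sep 20, 2205 is a Friday.
1434 mod 7 = 6, so 1434 days after a Friday is Friday + 6 = Thursday.

Thursday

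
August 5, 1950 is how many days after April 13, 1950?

114

Apr 13, 1950 → May 13, 1950: 30 days (April has 30).
May 13, 1950 → Jun 13, 1950: 31 days (May has 31).
Jun 13, 1950 → Jul 13, 1950: 30 days (June has 30).
Jul 13, 1950 → Aug 5, 1950: 23 days.
Total: 114 days.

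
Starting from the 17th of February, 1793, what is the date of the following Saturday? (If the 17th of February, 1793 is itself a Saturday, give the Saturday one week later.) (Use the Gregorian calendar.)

February 23, 1793

Feb 17, 1793 is a Sunday.
From Sunday to the next Saturday is 6 days.
Feb 17, 1793 + 6 = Feb 23, 1793.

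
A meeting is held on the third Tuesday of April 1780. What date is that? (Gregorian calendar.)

April 18, 1780

April 1, 1780 is a Saturday.
The first Tuesday is therefore April 4 (3 days later).
The third Tuesday is 4 + 2×7 = April 18.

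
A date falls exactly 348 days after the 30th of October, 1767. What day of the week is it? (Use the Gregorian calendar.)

Wednesday

First find the weekday of Oct 30, 1767. Doomsday rule: the anchor day for the 1700s is Sunday. For year 67: 67÷12 = 5 r 7, and 7÷4 = 1, so 5+7+1 = 13.
Sunday + 13 ≡ Saturday — that's 1767's doomsday.
In October the doomsday date is Oct 10.
Oct 30 is 20 days after Oct 10; 20 mod 7 = 6, so Saturday + 6 = Friday.
348 mod 7 = 5, so 348 days after a Friday is Friday + 5 = Wednesday.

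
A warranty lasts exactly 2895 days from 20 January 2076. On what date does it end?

December 24, 2083

+366 (one year; includes Feb 29, 2076) → Jan 20, 2077 (2529 left).
+365 (one year) → Jan 20, 2078 (2164 left).
+365 (one year) → Jan 20, 2079 (1799 left).
+365 (one year) → Jan 20, 2080 (1434 left).
+366 (one year; includes Feb 29, 2080) → Jan 20, 2081 (1068 left).
+365 (one year) → Jan 20, 2082 (703 left).
+365 (one year) → Jan 20, 2083 (338 left).
Jan has 31 days: +12 → Feb 1, 2083 (326 left).
Feb has 28 days: +28 → Mar 1, 2083 (298 left).
Mar has 31 days: +31 → Apr 1, 2083 (267 left).
Apr has 30 days: +30 → May 1, 2083 (237 left).
May has 31 days: +31 → Jun 1, 2083 (206 left).
Jun has 30 days: +30 → Jul 1, 2083 (176 left).
Jul has 31 days: +31 → Aug 1, 2083 (145 left).
Aug has 31 days: +31 → Sep 1, 2083 (114 left).
Sep has 30 days: +30 → Oct 1, 2083 (84 left).
Oct has 31 days: +31 → Nov 1, 2083 (53 left).
Nov has 30 days: +30 → Dec 1, 2083 (23 left).
+23 → Dec 24, 2083.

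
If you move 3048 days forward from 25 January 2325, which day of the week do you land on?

Jan 25, 2325 is a Sunday.
3048 mod 7 = 3, so 3048 days after a Sunday is Sunday + 3 = Wednesday.

Wednesday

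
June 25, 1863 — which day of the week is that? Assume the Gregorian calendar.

Thursday

January 1, 1863 is a Thursday.
Jan 1, 1863 → Feb 1, 1863: 31 days (January has 31).
Feb 1, 1863 → Mar 1, 1863: 28 days (February has 28).
Mar 1, 1863 → Apr 1, 1863: 31 days (March has 31).
Apr 1, 1863 → May 1, 1863: 30 days (April has 30).
May 1, 1863 → Jun 1, 1863: 31 days (May has 31).
Jun 1, 1863 → Jun 25, 1863: 24 days.
Total: 175 days.
175 mod 7 = 0, so Thursday + 0 = Thursday.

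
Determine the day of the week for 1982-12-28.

Tuesday

Doomsday rule: the anchor day for the 1900s is Wednesday. For year 82: 82÷12 = 6 r 10, and 10÷4 = 2, so 6+10+2 = 18.
Wednesday + 18 ≡ Sunday — that's 1982's doomsday.
In December the doomsday date is Dec 12.
Dec 28 is 16 days after Dec 12; 16 mod 7 = 2, so Sunday + 2 = Tuesday.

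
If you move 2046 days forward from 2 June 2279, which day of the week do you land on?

First find the weekday of Jun 2, 2279. Doomsday rule: the anchor day for the 2200s is Friday. For year 79: 79÷12 = 6 r 7, and 7÷4 = 1, so 6+7+1 = 14.
Friday + 14 ≡ Friday — that's 2279's doomsday.
In June the doomsday date is Jun 6.
Jun 2 is 4 days before Jun 6; 4 mod 7 = 4, so Friday − 4 = Monday.
2046 mod 7 = 2, so 2046 days after a Monday is Monday + 2 = Wednesday.

Wednesday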